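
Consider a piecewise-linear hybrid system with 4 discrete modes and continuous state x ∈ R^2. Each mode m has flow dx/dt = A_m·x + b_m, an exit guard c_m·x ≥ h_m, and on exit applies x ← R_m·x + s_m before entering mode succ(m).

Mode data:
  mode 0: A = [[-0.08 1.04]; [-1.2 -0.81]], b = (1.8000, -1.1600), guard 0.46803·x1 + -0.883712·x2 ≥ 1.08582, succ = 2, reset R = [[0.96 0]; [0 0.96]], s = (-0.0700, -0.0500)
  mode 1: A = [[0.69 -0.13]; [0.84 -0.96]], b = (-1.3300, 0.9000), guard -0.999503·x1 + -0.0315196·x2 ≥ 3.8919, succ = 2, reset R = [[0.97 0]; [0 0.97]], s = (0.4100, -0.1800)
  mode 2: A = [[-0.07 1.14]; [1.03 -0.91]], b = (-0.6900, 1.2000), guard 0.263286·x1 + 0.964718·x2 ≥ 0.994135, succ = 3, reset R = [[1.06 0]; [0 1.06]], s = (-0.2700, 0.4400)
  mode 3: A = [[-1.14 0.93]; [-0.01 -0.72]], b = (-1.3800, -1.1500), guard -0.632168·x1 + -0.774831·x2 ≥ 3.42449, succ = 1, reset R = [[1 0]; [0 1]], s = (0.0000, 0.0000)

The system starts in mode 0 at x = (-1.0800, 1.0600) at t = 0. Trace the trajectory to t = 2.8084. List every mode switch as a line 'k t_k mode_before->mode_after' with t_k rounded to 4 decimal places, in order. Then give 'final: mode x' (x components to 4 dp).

Mode 0: guard c·x = 1.0858 hit at Δt = 1.0364 (t = 1.0364), x⁻ = (1.1096, -0.6410) → reset → x⁺ = (0.9952, -0.6654), jump to mode 2
Mode 2: guard c·x = 0.9941 hit at Δt = 0.9381 (t = 1.9745), x⁻ = (0.5660, 0.8760) → reset → x⁺ = (0.3300, 1.3686), jump to mode 3
Mode 3: flow for 0.8339 to horizon, guard not reached → x = (-0.3502, 0.0299)

1 1.0364 0->2
2 1.9745 2->3
final: 3 -0.3502 0.0299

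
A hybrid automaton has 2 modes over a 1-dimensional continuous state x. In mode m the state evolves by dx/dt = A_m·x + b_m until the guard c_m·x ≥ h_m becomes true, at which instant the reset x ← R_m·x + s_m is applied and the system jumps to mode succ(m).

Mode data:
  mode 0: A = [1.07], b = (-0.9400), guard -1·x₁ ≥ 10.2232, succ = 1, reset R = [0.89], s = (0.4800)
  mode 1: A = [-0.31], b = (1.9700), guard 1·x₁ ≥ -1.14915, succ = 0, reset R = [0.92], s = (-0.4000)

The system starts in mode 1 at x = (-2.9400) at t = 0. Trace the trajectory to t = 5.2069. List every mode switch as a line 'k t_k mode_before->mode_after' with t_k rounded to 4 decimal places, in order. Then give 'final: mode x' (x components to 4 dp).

Mode 1: guard c·x = -1.1491 hit at Δt = 0.6904 (t = 0.6904), x⁻ = (-1.1492) → reset → x⁺ = (-1.4572), jump to mode 0
Mode 0: guard c·x = 10.2232 hit at Δt = 1.4568 (t = 2.1472), x⁻ = (-10.2232) → reset → x⁺ = (-8.6186), jump to mode 1
Mode 1: guard c·x = -1.1491 hit at Δt = 2.2285 (t = 4.3757), x⁻ = (-1.1492) → reset → x⁺ = (-1.4572), jump to mode 0
Mode 0: flow for 0.8312 to horizon, guard not reached → x = (-4.8055)

1 0.6904 1->0
2 2.1472 0->1
3 4.3757 1->0
final: 0 -4.8055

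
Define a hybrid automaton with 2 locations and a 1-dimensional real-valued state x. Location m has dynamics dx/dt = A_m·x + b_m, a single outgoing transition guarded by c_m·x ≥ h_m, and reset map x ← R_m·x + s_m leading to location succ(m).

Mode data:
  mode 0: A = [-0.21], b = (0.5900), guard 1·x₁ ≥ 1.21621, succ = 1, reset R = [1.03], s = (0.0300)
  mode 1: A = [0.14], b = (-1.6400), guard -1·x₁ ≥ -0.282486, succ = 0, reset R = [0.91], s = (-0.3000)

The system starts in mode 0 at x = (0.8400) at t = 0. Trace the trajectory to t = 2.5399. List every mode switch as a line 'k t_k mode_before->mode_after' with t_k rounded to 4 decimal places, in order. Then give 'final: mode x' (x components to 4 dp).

Mode 0: guard c·x = 1.2162 hit at Δt = 1.0094 (t = 1.0094), x⁻ = (1.2162) → reset → x⁺ = (1.2827), jump to mode 1
Mode 1: guard c·x = -0.2825 hit at Δt = 0.6540 (t = 1.6634), x⁻ = (0.2825) → reset → x⁺ = (-0.0429), jump to mode 0
Mode 0: flow for 0.8765 to horizon, guard not reached → x = (0.4366)

1 1.0094 0->1
2 1.6634 1->0
final: 0 0.4366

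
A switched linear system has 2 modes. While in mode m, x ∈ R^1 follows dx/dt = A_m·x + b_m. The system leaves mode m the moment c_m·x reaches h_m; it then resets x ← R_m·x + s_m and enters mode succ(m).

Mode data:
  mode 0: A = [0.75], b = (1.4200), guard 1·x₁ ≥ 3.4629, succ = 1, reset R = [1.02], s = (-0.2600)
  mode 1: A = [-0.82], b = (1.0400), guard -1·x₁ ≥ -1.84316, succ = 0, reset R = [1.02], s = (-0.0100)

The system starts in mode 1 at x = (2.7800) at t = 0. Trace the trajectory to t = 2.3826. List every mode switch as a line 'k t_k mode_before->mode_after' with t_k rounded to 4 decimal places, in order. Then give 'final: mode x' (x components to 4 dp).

Mode 1: guard c·x = -1.8432 hit at Δt = 1.1791 (t = 1.1791), x⁻ = (1.8432) → reset → x⁺ = (1.8700), jump to mode 0
Mode 0: guard c·x = 3.4629 hit at Δt = 0.4706 (t = 1.6497), x⁻ = (3.4629) → reset → x⁺ = (3.2722), jump to mode 1
Mode 1: flow for 0.7329 to horizon, guard not reached → x = (2.3670)

1 1.1791 1->0
2 1.6497 0->1
final: 1 2.3670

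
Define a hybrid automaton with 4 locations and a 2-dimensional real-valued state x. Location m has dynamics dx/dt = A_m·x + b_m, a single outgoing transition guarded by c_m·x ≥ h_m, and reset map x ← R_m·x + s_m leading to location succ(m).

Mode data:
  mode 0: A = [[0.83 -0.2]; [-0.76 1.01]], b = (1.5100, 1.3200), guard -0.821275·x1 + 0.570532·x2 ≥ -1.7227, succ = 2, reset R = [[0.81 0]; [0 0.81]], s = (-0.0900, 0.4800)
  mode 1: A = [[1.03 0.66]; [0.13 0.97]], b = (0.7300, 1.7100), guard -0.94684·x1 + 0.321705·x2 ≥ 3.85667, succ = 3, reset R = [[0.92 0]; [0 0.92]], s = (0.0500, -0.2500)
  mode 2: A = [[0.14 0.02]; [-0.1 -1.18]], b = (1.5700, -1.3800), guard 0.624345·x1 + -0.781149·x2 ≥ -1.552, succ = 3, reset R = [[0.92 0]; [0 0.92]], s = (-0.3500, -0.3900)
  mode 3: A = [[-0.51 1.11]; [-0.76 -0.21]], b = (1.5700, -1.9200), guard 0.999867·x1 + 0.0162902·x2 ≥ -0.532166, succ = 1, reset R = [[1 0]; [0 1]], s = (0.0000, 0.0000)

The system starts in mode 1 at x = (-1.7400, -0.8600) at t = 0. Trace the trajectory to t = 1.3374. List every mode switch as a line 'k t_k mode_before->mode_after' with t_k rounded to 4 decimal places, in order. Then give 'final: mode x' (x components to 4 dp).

Mode 1: guard c·x = 3.8567 hit at Δt = 0.9618 (t = 0.9618), x⁻ = (-4.0740, -0.0023) → reset → x⁺ = (-3.6980, -0.2521), jump to mode 3
Mode 3: flow for 0.3756 to horizon, guard not reached → x = (-2.5664, -0.0719)

1 0.9618 1->3
final: 3 -2.5664 -0.0719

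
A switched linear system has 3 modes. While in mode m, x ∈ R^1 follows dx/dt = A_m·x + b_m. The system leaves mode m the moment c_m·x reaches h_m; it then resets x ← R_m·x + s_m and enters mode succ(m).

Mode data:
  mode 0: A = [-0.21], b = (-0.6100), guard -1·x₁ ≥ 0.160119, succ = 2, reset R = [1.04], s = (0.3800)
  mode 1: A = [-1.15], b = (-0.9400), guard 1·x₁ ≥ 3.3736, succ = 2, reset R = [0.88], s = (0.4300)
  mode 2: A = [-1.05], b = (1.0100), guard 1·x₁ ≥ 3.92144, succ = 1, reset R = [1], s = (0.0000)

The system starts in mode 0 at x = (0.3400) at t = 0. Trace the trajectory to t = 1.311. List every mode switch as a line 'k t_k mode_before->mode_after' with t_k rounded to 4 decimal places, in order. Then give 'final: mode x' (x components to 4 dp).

1 0.7971 0->2
final: 2 0.5256

Mode 0: guard c·x = 0.1601 hit at Δt = 0.7971 (t = 0.7971), x⁻ = (-0.1601) → reset → x⁺ = (0.2135), jump to mode 2
Mode 2: flow for 0.5139 to horizon, guard not reached → x = (0.5256)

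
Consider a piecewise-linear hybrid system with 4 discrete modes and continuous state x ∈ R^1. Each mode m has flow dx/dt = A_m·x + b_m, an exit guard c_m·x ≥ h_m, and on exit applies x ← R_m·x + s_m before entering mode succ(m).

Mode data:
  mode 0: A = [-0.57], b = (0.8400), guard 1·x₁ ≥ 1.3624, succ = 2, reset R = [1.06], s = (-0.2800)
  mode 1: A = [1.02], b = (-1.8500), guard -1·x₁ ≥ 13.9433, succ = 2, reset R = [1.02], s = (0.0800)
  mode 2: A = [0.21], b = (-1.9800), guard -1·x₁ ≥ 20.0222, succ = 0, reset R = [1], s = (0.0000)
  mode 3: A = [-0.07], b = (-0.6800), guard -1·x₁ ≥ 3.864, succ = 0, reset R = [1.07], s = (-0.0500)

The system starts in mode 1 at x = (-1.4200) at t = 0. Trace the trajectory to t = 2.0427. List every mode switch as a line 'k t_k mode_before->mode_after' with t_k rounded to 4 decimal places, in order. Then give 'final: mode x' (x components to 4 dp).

1 1.5526 1->2
final: 2 -16.6973

Mode 1: guard c·x = 13.9433 hit at Δt = 1.5526 (t = 1.5526), x⁻ = (-13.9433) → reset → x⁺ = (-14.1422), jump to mode 2
Mode 2: flow for 0.4901 to horizon, guard not reached → x = (-16.6973)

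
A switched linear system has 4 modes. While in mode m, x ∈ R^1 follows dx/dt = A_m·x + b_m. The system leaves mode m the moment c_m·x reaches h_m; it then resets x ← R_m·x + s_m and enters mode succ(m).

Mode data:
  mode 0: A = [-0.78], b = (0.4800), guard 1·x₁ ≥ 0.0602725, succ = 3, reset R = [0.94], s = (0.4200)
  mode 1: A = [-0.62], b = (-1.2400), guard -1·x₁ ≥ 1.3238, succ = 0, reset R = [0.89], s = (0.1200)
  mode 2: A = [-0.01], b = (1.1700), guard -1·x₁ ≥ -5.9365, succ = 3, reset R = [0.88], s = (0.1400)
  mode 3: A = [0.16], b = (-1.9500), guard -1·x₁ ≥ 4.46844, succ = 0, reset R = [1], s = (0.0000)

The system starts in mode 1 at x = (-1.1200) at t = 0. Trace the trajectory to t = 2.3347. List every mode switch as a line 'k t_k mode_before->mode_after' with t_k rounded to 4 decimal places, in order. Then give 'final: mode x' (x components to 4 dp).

1 0.4249 1->0
2 1.8397 0->3
final: 3 -0.4886

Mode 1: guard c·x = 1.3238 hit at Δt = 0.4249 (t = 0.4249), x⁻ = (-1.3238) → reset → x⁺ = (-1.0582), jump to mode 0
Mode 0: guard c·x = 0.0603 hit at Δt = 1.4148 (t = 1.8397), x⁻ = (0.0603) → reset → x⁺ = (0.4767), jump to mode 3
Mode 3: flow for 0.4950 to horizon, guard not reached → x = (-0.4886)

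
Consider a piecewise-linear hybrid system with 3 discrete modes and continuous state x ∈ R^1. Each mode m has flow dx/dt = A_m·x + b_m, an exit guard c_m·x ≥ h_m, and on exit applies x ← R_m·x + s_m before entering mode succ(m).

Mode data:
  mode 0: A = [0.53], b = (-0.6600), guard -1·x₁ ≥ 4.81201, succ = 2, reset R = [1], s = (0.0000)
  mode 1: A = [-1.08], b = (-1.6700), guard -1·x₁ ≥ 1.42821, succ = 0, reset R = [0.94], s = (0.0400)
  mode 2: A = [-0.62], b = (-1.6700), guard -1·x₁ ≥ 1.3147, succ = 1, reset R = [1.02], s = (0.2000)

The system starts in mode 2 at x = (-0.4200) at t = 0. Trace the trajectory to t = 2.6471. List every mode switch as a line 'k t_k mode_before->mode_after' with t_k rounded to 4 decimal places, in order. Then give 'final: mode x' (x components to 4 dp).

1 0.8066 2->1
2 1.9485 1->0
final: 0 -2.4443

Mode 2: guard c·x = 1.3147 hit at Δt = 0.8066 (t = 0.8066), x⁻ = (-1.3147) → reset → x⁺ = (-1.1410), jump to mode 1
Mode 1: guard c·x = 1.4282 hit at Δt = 1.1419 (t = 1.9485), x⁻ = (-1.4282) → reset → x⁺ = (-1.3025), jump to mode 0
Mode 0: flow for 0.6986 to horizon, guard not reached → x = (-2.4443)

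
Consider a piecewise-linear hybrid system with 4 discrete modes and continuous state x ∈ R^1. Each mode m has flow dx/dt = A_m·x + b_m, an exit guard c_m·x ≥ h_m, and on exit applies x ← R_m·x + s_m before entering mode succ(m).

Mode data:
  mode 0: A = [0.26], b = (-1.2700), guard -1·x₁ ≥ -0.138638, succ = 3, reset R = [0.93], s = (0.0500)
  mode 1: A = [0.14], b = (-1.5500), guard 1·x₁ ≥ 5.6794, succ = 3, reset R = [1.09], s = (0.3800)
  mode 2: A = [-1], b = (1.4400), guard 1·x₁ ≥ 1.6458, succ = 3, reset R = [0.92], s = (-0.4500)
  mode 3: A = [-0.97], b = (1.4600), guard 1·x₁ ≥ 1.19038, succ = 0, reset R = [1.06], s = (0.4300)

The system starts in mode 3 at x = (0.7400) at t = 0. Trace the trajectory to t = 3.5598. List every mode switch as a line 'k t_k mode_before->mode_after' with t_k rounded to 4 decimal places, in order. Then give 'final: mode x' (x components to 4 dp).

1 0.9157 3->0
2 2.4403 0->3
final: 3 1.0574

Mode 3: guard c·x = 1.1904 hit at Δt = 0.9157 (t = 0.9157), x⁻ = (1.1904) → reset → x⁺ = (1.6918), jump to mode 0
Mode 0: guard c·x = -0.1386 hit at Δt = 1.5246 (t = 2.4403), x⁻ = (0.1386) → reset → x⁺ = (0.1789), jump to mode 3
Mode 3: flow for 1.1195 to horizon, guard not reached → x = (1.0574)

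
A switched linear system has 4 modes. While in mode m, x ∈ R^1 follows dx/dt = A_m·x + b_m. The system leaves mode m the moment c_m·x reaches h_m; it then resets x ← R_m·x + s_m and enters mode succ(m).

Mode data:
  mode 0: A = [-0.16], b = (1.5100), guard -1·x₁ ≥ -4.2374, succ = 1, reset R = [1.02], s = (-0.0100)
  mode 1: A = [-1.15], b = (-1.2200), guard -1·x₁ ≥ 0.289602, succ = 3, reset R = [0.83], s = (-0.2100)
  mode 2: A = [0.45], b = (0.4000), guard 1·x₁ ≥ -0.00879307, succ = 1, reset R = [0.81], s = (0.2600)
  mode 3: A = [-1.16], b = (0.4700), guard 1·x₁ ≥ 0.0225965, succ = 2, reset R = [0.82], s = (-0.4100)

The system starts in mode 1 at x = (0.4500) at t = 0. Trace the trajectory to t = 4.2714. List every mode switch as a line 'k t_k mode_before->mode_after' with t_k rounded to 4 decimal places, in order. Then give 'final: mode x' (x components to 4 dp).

1 0.5847 1->3
2 1.2785 3->2
3 2.5465 2->1
4 3.0096 1->3
5 3.7034 3->2
final: 2 -0.2466

Mode 1: guard c·x = 0.2896 hit at Δt = 0.5847 (t = 0.5847), x⁻ = (-0.2896) → reset → x⁺ = (-0.4504), jump to mode 3
Mode 3: guard c·x = 0.0226 hit at Δt = 0.6938 (t = 1.2785), x⁻ = (0.0226) → reset → x⁺ = (-0.3915), jump to mode 2
Mode 2: guard c·x = -0.0088 hit at Δt = 1.2680 (t = 2.5465), x⁻ = (-0.0088) → reset → x⁺ = (0.2529), jump to mode 1
Mode 1: guard c·x = 0.2896 hit at Δt = 0.4631 (t = 3.0096), x⁻ = (-0.2896) → reset → x⁺ = (-0.4504), jump to mode 3
Mode 3: guard c·x = 0.0226 hit at Δt = 0.6938 (t = 3.7034), x⁻ = (0.0226) → reset → x⁺ = (-0.3915), jump to mode 2
Mode 2: flow for 0.5680 to horizon, guard not reached → x = (-0.2466)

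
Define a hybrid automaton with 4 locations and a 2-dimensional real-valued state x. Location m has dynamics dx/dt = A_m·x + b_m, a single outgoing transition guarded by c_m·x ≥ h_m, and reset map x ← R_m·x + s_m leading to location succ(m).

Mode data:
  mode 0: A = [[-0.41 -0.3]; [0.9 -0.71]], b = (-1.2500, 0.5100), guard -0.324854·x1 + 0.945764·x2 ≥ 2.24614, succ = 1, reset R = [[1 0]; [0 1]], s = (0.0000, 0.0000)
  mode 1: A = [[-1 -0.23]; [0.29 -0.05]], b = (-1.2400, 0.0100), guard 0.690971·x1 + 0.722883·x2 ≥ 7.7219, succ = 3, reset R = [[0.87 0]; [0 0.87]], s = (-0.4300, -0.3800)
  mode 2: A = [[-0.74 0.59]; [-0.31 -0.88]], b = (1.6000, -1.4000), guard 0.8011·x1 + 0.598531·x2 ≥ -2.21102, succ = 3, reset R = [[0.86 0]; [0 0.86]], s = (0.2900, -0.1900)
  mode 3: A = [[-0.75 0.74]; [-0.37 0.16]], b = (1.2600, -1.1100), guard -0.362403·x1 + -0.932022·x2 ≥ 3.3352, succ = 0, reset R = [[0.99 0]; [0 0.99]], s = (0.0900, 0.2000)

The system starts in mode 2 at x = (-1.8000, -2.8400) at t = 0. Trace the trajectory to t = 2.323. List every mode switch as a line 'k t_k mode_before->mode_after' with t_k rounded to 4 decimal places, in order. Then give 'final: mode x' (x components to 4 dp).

1 0.5423 2->3
2 1.4785 3->0
final: 0 -0.9260 -1.8045

Mode 2: guard c·x = -2.2110 hit at Δt = 0.5423 (t = 0.5423), x⁻ = (-1.1358, -2.1739) → reset → x⁺ = (-0.6868, -2.0595), jump to mode 3
Mode 3: guard c·x = 3.3352 hit at Δt = 0.9362 (t = 1.4785), x⁻ = (-0.8438, -3.2504) → reset → x⁺ = (-0.7453, -3.0179), jump to mode 0
Mode 0: flow for 0.8445 to horizon, guard not reached → x = (-0.9260, -1.8045)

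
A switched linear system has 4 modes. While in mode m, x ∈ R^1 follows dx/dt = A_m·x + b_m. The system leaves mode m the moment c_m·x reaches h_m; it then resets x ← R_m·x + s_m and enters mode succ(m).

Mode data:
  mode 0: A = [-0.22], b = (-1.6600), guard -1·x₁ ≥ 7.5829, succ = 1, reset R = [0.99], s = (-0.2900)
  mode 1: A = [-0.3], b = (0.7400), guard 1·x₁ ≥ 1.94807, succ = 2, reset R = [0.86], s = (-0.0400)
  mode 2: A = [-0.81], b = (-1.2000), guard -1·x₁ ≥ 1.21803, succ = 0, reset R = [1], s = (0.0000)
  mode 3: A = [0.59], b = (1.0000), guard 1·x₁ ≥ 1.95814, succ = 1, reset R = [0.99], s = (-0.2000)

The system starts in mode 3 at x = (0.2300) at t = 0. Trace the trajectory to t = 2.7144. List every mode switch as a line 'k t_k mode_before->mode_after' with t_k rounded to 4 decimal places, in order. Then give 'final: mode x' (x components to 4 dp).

1 1.0859 3->1
2 2.2170 1->2
final: 2 0.6017

Mode 3: guard c·x = 1.9581 hit at Δt = 1.0859 (t = 1.0859), x⁻ = (1.9581) → reset → x⁺ = (1.7386), jump to mode 1
Mode 1: guard c·x = 1.9481 hit at Δt = 1.1311 (t = 2.2170), x⁻ = (1.9481) → reset → x⁺ = (1.6353), jump to mode 2
Mode 2: flow for 0.4974 to horizon, guard not reached → x = (0.6017)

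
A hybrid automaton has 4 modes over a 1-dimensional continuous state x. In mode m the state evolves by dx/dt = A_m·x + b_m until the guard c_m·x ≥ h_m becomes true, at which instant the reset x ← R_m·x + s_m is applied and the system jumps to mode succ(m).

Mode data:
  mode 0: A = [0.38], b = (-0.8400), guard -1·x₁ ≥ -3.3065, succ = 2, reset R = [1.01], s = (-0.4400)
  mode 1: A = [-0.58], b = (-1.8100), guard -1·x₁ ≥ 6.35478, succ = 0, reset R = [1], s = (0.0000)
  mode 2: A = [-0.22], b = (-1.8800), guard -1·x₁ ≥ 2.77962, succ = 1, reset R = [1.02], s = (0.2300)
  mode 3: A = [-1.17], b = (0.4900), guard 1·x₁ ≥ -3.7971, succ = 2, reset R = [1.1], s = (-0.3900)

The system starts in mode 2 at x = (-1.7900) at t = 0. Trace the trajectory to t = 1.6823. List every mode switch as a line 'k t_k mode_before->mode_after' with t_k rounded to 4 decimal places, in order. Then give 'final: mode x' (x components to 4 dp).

Mode 2: guard c·x = 2.7796 hit at Δt = 0.7200 (t = 0.7200), x⁻ = (-2.7796) → reset → x⁺ = (-2.6052), jump to mode 1
Mode 1: flow for 0.9623 to horizon, guard not reached → x = (-2.8257)

1 0.7200 2->1
final: 1 -2.8257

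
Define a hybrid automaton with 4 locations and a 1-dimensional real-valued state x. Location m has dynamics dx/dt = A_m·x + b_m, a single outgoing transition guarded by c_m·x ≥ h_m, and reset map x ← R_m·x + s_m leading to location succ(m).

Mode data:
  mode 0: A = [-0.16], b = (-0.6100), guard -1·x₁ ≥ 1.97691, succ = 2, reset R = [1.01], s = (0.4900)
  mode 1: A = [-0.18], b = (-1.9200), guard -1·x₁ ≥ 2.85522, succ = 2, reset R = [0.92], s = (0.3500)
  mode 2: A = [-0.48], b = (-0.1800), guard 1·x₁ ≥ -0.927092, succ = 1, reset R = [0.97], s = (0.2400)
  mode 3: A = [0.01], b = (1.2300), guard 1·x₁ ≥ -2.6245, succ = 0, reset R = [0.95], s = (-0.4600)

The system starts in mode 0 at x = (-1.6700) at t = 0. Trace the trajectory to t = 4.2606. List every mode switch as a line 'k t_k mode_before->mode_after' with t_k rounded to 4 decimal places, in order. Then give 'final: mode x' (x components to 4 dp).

1 0.9663 0->2
2 2.4616 2->1
3 3.8379 1->2
final: 2 -1.9276

Mode 0: guard c·x = 1.9769 hit at Δt = 0.9663 (t = 0.9663), x⁻ = (-1.9769) → reset → x⁺ = (-1.5067), jump to mode 2
Mode 2: guard c·x = -0.9271 hit at Δt = 1.4953 (t = 2.4616), x⁻ = (-0.9271) → reset → x⁺ = (-0.6593), jump to mode 1
Mode 1: guard c·x = 2.8552 hit at Δt = 1.3763 (t = 3.8379), x⁻ = (-2.8552) → reset → x⁺ = (-2.2768), jump to mode 2
Mode 2: flow for 0.4227 to horizon, guard not reached → x = (-1.9276)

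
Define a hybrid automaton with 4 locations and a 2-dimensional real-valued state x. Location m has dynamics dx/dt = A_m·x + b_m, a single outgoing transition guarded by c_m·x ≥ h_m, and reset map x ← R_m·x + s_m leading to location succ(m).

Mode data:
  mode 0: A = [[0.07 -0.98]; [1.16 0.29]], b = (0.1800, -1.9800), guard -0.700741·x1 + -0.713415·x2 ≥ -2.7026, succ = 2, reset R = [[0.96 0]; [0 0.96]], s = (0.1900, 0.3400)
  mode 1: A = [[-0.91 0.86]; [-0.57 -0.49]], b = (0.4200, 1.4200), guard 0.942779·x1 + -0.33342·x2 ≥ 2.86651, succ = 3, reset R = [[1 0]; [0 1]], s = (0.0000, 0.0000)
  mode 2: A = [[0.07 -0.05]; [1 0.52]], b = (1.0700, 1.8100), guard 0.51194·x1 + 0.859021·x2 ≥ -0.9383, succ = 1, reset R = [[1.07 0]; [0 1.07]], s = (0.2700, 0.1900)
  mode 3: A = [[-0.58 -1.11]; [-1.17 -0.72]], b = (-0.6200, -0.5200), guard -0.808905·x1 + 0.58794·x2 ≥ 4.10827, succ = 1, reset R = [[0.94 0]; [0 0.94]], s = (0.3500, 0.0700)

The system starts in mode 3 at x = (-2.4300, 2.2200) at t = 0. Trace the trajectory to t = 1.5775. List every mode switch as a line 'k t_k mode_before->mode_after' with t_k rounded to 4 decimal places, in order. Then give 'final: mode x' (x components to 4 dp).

1 0.4289 3->1
final: 1 1.1701 2.8247

Mode 3: guard c·x = 4.1083 hit at Δt = 0.4289 (t = 0.4289), x⁻ = (-3.1524, 2.6504) → reset → x⁺ = (-2.6133, 2.5614), jump to mode 1
Mode 1: flow for 1.1486 to horizon, guard not reached → x = (1.1701, 2.8247)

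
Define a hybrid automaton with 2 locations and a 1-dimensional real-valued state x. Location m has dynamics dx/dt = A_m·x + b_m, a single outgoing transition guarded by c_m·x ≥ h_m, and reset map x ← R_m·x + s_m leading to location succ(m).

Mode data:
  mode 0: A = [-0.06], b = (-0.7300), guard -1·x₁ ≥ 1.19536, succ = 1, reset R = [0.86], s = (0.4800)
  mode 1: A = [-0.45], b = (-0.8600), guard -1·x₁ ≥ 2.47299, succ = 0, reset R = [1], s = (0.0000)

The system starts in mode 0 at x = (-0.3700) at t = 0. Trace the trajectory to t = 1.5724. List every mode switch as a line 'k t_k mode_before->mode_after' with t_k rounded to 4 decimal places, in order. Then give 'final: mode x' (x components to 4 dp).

1 1.2089 0->1
final: 1 -0.7537

Mode 0: guard c·x = 1.1954 hit at Δt = 1.2089 (t = 1.2089), x⁻ = (-1.1954) → reset → x⁺ = (-0.5480), jump to mode 1
Mode 1: flow for 0.3635 to horizon, guard not reached → x = (-0.7537)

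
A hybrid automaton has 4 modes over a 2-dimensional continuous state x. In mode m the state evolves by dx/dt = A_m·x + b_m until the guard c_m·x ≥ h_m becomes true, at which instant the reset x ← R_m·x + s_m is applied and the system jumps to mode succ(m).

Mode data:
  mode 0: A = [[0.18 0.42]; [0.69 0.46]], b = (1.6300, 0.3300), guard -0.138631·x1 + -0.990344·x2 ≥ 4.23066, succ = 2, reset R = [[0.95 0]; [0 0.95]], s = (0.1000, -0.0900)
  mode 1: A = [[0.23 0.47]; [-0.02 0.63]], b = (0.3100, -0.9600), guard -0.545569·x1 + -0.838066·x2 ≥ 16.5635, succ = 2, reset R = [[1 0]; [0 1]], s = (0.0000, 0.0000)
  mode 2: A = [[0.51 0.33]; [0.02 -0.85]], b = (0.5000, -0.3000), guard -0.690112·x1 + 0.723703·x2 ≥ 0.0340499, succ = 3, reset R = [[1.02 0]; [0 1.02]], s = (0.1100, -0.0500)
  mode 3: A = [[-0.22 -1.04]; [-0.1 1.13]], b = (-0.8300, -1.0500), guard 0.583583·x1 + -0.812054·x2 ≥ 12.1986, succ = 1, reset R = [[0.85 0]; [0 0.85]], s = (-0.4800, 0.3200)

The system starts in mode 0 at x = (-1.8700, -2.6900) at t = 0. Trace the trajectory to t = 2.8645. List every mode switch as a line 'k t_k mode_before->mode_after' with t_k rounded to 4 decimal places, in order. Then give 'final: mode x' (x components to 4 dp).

Mode 0: guard c·x = 4.2307 hit at Δt = 0.5276 (t = 0.5276), x⁻ = (-1.9231, -4.0027) → reset → x⁺ = (-1.7269, -3.8926), jump to mode 2
Mode 2: guard c·x = 0.0340 hit at Δt = 0.5838 (t = 1.1114), x⁻ = (-2.7011, -2.5287) → reset → x⁺ = (-2.6451, -2.6292), jump to mode 3
Mode 3: guard c·x = 12.1986 hit at Δt = 1.1623 (t = 2.2737), x⁻ = (4.0365, -12.1211) → reset → x⁺ = (2.9510, -9.9829), jump to mode 1
Mode 1: flow for 0.5908 to horizon, guard not reached → x = (-0.1031, -15.1956)

1 0.5276 0->2
2 1.1114 2->3
3 2.2737 3->1
final: 1 -0.1031 -15.1956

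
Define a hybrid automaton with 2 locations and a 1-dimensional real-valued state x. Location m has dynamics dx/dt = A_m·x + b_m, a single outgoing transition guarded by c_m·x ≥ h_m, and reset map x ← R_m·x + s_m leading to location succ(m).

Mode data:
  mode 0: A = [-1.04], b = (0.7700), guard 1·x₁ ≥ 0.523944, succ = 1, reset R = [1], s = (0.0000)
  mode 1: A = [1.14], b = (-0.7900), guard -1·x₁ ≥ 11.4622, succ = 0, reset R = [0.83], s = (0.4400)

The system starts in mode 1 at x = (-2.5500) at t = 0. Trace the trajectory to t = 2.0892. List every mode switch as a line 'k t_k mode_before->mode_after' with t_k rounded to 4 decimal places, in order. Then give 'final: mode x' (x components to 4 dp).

1 1.1590 1->0
final: 0 -2.9896

Mode 1: guard c·x = 11.4622 hit at Δt = 1.1590 (t = 1.1590), x⁻ = (-11.4622) → reset → x⁺ = (-9.0736), jump to mode 0
Mode 0: flow for 0.9302 to horizon, guard not reached → x = (-2.9896)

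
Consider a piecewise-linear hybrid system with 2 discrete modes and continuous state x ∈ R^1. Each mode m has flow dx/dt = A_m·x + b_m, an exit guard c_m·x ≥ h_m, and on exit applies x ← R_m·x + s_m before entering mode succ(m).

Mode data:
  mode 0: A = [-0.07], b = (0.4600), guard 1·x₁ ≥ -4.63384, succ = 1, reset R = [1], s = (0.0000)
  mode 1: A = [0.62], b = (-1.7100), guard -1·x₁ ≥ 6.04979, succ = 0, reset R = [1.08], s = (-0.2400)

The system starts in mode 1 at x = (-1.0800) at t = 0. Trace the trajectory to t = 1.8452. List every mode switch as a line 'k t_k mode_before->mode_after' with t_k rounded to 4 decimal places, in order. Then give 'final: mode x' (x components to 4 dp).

Mode 1: guard c·x = 6.0498 hit at Δt = 1.3398 (t = 1.3398), x⁻ = (-6.0498) → reset → x⁺ = (-6.7738), jump to mode 0
Mode 0: flow for 0.5054 to horizon, guard not reached → x = (-6.3099)

1 1.3398 1->0
final: 0 -6.3099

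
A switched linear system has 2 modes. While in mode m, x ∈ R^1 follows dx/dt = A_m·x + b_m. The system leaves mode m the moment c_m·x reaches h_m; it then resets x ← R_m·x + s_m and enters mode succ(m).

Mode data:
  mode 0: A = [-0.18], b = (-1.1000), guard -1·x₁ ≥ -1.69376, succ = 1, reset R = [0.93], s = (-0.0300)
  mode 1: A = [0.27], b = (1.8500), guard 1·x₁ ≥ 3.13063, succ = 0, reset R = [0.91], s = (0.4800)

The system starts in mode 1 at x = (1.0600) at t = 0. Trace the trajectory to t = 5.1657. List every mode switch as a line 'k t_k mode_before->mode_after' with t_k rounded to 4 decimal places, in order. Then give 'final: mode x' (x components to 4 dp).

1 0.8610 1->0
2 1.9177 0->1
3 2.5583 1->0
4 3.6150 0->1
5 4.2555 1->0
final: 0 1.9023

Mode 1: guard c·x = 3.1306 hit at Δt = 0.8610 (t = 0.8610), x⁻ = (3.1306) → reset → x⁺ = (3.3289), jump to mode 0
Mode 0: guard c·x = -1.6938 hit at Δt = 1.0567 (t = 1.9177), x⁻ = (1.6938) → reset → x⁺ = (1.5452), jump to mode 1
Mode 1: guard c·x = 3.1306 hit at Δt = 0.6406 (t = 2.5583), x⁻ = (3.1306) → reset → x⁺ = (3.3289), jump to mode 0
Mode 0: guard c·x = -1.6938 hit at Δt = 1.0567 (t = 3.6150), x⁻ = (1.6938) → reset → x⁺ = (1.5452), jump to mode 1
Mode 1: guard c·x = 3.1306 hit at Δt = 0.6406 (t = 4.2555), x⁻ = (3.1306) → reset → x⁺ = (3.3289), jump to mode 0
Mode 0: flow for 0.9102 to horizon, guard not reached → x = (1.9023)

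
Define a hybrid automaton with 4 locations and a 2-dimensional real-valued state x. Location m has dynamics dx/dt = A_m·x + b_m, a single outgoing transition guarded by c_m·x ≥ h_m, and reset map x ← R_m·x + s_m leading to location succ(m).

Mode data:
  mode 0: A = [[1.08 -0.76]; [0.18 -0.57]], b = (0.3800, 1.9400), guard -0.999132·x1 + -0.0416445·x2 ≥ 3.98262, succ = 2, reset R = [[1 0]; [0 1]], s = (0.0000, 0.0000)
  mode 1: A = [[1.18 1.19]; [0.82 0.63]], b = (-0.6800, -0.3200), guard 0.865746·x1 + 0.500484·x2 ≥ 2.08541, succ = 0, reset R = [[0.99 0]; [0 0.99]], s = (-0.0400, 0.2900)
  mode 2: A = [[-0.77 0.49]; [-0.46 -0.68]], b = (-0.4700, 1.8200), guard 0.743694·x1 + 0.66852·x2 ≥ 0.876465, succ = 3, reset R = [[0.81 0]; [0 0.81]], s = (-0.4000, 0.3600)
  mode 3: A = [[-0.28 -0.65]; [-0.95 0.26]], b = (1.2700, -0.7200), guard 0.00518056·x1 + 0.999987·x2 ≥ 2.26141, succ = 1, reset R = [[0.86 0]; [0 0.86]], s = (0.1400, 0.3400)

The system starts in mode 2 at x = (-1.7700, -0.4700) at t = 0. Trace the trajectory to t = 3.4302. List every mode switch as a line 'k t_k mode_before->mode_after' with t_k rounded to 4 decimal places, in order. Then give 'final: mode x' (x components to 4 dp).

1 1.3893 2->3
2 2.0708 3->1
3 2.5728 1->0
final: 0 -1.2852 3.2521

Mode 2: guard c·x = 0.8765 hit at Δt = 1.3893 (t = 1.3893), x⁻ = (-0.5231, 1.8930) → reset → x⁺ = (-0.8237, 1.8933), jump to mode 3
Mode 3: guard c·x = 2.2614 hit at Δt = 0.6815 (t = 2.0708), x⁻ = (-0.7333, 2.2652) → reset → x⁺ = (-0.4907, 2.2881), jump to mode 1
Mode 1: guard c·x = 2.0854 hit at Δt = 0.5020 (t = 2.5728), x⁻ = (0.7069, 2.9439) → reset → x⁺ = (0.6599, 3.2045), jump to mode 0
Mode 0: flow for 0.8574 to horizon, guard not reached → x = (-1.2852, 3.2521)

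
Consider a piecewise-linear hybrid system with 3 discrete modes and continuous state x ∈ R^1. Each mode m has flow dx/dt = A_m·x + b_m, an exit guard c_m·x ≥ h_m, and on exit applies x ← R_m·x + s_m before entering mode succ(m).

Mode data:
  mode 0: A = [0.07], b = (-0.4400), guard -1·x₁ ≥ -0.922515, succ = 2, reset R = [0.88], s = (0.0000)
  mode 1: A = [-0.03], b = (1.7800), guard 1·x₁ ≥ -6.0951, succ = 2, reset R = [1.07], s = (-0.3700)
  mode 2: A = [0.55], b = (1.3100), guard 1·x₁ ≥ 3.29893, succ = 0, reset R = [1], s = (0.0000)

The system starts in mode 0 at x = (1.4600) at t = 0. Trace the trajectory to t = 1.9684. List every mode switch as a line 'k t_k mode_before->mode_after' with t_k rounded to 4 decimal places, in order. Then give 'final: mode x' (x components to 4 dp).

Mode 0: guard c·x = -0.9225 hit at Δt = 1.5086 (t = 1.5086), x⁻ = (0.9225) → reset → x⁺ = (0.8118), jump to mode 2
Mode 2: flow for 0.4598 to horizon, guard not reached → x = (1.7308)

1 1.5086 0->2
final: 2 1.7308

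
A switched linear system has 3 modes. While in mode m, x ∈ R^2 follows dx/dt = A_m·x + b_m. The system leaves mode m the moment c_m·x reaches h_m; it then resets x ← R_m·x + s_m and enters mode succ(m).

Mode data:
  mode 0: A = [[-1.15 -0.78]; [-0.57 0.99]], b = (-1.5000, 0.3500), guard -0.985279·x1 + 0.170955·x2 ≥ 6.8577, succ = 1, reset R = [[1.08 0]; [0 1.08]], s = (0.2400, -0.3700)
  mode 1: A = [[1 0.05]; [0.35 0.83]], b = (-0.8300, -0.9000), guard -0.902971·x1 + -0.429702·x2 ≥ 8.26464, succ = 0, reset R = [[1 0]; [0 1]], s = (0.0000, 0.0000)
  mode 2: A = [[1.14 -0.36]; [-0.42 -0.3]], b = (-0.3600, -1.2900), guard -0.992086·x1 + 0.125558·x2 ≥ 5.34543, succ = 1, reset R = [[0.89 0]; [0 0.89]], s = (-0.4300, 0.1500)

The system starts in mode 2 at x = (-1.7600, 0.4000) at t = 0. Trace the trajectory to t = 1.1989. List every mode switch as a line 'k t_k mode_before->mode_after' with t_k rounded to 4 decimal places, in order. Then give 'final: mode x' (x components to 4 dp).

1 0.8548 2->1
final: 1 -7.6488 -0.5678

Mode 2: guard c·x = 5.3454 hit at Δt = 0.8548 (t = 0.8548), x⁻ = (-5.3382, 0.3944) → reset → x⁺ = (-5.1810, 0.5010), jump to mode 1
Mode 1: flow for 0.3441 to horizon, guard not reached → x = (-7.6488, -0.5678)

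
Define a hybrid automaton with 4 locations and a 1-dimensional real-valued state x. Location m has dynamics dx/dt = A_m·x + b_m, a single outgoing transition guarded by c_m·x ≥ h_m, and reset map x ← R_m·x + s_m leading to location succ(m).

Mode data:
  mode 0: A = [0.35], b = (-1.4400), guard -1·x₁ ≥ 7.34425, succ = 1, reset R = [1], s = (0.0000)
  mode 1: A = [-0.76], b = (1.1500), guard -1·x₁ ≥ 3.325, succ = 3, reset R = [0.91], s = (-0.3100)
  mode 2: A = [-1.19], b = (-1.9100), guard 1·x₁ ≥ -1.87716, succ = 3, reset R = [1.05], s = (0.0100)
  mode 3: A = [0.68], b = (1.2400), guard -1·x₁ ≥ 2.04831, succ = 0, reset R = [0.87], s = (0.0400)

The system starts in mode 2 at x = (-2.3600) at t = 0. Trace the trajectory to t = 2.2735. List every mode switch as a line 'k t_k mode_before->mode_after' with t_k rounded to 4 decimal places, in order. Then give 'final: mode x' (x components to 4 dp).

Mode 2: guard c·x = -1.8772 hit at Δt = 0.8575 (t = 0.8575), x⁻ = (-1.8772) → reset → x⁺ = (-1.9610), jump to mode 3
Mode 3: guard c·x = 2.0483 hit at Δt = 0.7229 (t = 1.5804), x⁻ = (-2.0483) → reset → x⁺ = (-1.7420), jump to mode 0
Mode 0: flow for 0.6931 to horizon, guard not reached → x = (-3.3498)

1 0.8575 2->3
2 1.5804 3->0
final: 0 -3.3498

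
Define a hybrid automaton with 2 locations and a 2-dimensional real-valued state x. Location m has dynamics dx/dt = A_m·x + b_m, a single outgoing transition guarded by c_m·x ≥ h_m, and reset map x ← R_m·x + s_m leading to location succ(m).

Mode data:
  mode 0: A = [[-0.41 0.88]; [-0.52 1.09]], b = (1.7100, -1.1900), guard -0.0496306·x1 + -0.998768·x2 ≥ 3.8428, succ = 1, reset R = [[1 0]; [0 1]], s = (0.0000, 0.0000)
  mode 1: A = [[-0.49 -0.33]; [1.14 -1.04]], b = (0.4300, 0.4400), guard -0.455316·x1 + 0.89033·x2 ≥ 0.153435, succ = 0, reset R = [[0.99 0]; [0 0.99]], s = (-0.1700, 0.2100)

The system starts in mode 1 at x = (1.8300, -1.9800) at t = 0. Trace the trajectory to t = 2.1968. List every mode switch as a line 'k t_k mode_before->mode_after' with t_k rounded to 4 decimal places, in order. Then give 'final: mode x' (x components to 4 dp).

Mode 1: guard c·x = 0.1534 hit at Δt = 1.1075 (t = 1.1075), x⁻ = (1.4564, 0.9172) → reset → x⁺ = (1.2719, 1.1180), jump to mode 0
Mode 0: flow for 1.0893 to horizon, guard not reached → x = (2.5167, -0.9715)

1 1.1075 1->0
final: 0 2.5167 -0.9715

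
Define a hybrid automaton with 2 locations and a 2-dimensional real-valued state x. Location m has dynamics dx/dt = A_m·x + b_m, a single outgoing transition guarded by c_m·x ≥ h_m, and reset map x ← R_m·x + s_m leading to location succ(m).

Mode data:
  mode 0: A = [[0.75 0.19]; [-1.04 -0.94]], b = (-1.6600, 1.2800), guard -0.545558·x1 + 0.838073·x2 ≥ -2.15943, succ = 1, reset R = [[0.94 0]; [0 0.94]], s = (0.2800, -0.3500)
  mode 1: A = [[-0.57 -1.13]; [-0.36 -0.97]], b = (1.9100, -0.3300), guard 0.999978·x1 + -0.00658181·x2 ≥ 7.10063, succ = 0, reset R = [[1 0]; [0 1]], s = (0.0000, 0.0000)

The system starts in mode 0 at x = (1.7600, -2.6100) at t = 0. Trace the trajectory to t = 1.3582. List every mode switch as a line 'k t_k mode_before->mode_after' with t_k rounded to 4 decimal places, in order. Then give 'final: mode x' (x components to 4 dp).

Mode 0: guard c·x = -2.1594 hit at Δt = 0.5096 (t = 0.5096), x⁻ = (1.2911, -1.7362) → reset → x⁺ = (1.4936, -1.9820), jump to mode 1
Mode 1: flow for 0.8486 to horizon, guard not reached → x = (3.5141, -1.6325)

1 0.5096 0->1
final: 1 3.5141 -1.6325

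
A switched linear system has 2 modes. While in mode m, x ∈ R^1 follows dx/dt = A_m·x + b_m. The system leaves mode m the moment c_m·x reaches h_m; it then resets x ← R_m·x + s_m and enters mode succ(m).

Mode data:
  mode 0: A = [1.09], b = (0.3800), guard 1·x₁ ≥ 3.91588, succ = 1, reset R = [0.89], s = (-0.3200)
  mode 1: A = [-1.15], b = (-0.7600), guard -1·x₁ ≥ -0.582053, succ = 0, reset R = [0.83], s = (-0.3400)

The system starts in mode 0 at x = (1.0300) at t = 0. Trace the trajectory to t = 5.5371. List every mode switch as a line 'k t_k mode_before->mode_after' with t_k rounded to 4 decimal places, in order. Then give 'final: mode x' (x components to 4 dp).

1 1.0360 0->1
2 2.0137 1->0
3 3.9955 0->1
4 4.9732 1->0
final: 0 0.5606

Mode 0: guard c·x = 3.9159 hit at Δt = 1.0360 (t = 1.0360), x⁻ = (3.9159) → reset → x⁺ = (3.1651), jump to mode 1
Mode 1: guard c·x = -0.5821 hit at Δt = 0.9777 (t = 2.0137), x⁻ = (0.5821) → reset → x⁺ = (0.1431), jump to mode 0
Mode 0: guard c·x = 3.9159 hit at Δt = 1.9818 (t = 3.9955), x⁻ = (3.9159) → reset → x⁺ = (3.1651), jump to mode 1
Mode 1: guard c·x = -0.5821 hit at Δt = 0.9777 (t = 4.9732), x⁻ = (0.5821) → reset → x⁺ = (0.1431), jump to mode 0
Mode 0: flow for 0.5639 to horizon, guard not reached → x = (0.5606)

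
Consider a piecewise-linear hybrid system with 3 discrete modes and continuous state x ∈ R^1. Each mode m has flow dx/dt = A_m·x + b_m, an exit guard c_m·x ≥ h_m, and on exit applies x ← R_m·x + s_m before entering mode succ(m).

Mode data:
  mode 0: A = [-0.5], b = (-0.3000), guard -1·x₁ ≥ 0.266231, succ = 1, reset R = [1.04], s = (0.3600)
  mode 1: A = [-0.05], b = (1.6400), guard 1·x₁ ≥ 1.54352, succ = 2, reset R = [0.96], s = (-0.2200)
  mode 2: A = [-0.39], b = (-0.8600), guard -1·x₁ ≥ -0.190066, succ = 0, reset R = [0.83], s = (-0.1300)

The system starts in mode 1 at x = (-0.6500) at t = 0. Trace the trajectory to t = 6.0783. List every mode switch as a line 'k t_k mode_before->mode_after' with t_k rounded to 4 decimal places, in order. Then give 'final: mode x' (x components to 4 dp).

Mode 1: guard c·x = 1.5435 hit at Δt = 1.3565 (t = 1.3565), x⁻ = (1.5435) → reset → x⁺ = (1.2618), jump to mode 2
Mode 2: guard c·x = -0.1901 hit at Δt = 0.9482 (t = 2.3047), x⁻ = (0.1901) → reset → x⁺ = (0.0278), jump to mode 0
Mode 0: guard c·x = 0.2662 hit at Δt = 1.2634 (t = 3.5681), x⁻ = (-0.2662) → reset → x⁺ = (0.0831), jump to mode 1
Mode 1: guard c·x = 1.5435 hit at Δt = 0.9133 (t = 4.4814), x⁻ = (1.5435) → reset → x⁺ = (1.2618), jump to mode 2
Mode 2: guard c·x = -0.1901 hit at Δt = 0.9482 (t = 5.4296), x⁻ = (0.1901) → reset → x⁺ = (0.0278), jump to mode 0
Mode 0: flow for 0.6487 to horizon, guard not reached → x = (-0.1461)

1 1.3565 1->2
2 2.3047 2->0
3 3.5681 0->1
4 4.4814 1->2
5 5.4296 2->0
final: 0 -0.1461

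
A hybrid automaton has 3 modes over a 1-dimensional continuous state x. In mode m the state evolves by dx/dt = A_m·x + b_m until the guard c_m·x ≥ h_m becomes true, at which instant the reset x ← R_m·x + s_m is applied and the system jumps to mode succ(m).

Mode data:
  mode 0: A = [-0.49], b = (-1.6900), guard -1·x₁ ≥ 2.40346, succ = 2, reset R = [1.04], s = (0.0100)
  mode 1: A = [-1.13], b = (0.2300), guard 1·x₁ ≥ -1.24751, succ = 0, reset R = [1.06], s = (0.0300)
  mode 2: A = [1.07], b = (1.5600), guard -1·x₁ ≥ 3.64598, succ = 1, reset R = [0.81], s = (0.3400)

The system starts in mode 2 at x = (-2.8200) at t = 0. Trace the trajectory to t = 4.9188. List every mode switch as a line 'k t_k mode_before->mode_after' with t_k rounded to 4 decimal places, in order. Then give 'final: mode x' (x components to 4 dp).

Mode 2: guard c·x = 3.6460 hit at Δt = 0.4430 (t = 0.4430), x⁻ = (-3.6460) → reset → x⁺ = (-2.6132), jump to mode 1
Mode 1: guard c·x = -1.2475 hit at Δt = 0.5870 (t = 1.0300), x⁻ = (-1.2475) → reset → x⁺ = (-1.2924), jump to mode 0
Mode 0: guard c·x = 2.4035 hit at Δt = 1.4776 (t = 2.5076), x⁻ = (-2.4035) → reset → x⁺ = (-2.4896), jump to mode 2
Mode 2: guard c·x = 3.6460 hit at Δt = 0.7027 (t = 3.2103), x⁻ = (-3.6460) → reset → x⁺ = (-2.6132), jump to mode 1
Mode 1: guard c·x = -1.2475 hit at Δt = 0.5870 (t = 3.7973), x⁻ = (-1.2475) → reset → x⁺ = (-1.2924), jump to mode 0
Mode 0: flow for 1.1215 to horizon, guard not reached → x = (-2.2042)

1 0.4430 2->1
2 1.0300 1->0
3 2.5076 0->2
4 3.2103 2->1
5 3.7973 1->0
final: 0 -2.2042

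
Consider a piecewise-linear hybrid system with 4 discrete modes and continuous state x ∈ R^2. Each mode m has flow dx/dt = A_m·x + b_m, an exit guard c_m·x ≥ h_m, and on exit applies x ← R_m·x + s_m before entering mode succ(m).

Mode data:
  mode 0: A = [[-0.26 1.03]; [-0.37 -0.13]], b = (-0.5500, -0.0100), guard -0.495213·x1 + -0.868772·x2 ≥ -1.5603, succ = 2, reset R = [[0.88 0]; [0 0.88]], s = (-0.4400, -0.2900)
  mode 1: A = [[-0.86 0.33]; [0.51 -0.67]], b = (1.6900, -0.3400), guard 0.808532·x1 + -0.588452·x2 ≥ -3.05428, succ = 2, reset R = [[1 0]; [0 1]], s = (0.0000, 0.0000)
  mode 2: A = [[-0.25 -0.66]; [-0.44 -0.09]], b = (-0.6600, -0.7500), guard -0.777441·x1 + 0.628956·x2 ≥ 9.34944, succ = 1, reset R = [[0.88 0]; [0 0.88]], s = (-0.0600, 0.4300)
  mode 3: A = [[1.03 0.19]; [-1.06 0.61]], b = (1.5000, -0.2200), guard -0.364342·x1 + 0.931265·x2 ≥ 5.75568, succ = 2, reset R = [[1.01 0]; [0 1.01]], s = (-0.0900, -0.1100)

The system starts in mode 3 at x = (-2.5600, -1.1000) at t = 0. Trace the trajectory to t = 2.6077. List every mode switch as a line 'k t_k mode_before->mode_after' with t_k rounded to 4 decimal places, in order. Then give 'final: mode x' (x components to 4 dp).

Mode 3: guard c·x = 5.7557 hit at Δt = 1.2320 (t = 1.2320), x⁻ = (-5.1893, 4.1503) → reset → x⁺ = (-5.3312, 4.0818), jump to mode 2
Mode 2: guard c·x = 9.3494 hit at Δt = 0.9579 (t = 2.1899), x⁻ = (-7.4700, 5.6314) → reset → x⁺ = (-6.6336, 5.3857), jump to mode 1
Mode 1: flow for 0.4178 to horizon, guard not reached → x = (-3.5713, 3.0336)

1 1.2320 3->2
2 2.1899 2->1
final: 1 -3.5713 3.0336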